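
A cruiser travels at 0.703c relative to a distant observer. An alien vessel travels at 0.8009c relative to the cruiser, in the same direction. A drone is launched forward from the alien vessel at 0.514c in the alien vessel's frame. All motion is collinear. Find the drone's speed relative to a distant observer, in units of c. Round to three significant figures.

Apply u = (u'+v)/(1+u'v) twice. Drone in the cruiser frame: (0.514+0.8009)/(1+0.514·0.8009) = 1.3149/1.4116626 = 0.93145c.
That velocity, transformed to the rest frame of a distant observer: (0.93145+0.703)/(1+0.93145·0.703) = 1.63445/1.65480935 = 0.9877c.

0.988c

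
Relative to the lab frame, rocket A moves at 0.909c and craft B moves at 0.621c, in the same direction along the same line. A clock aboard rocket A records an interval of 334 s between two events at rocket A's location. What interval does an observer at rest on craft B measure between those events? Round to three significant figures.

445 s

Transform rocket A's velocity into craft B's frame: (0.909 − 0.621)/(1 − 0.909·0.621) = 0.288/0.435511, so the relative speed is 0.66129c.
γ for this relative speed: γ = 1/√(1 − 0.437304) = 1.3331.
The clock on rocket A records proper time, so craft B measures Δt = γΔτ = 1.3331 × 334 = 445 s.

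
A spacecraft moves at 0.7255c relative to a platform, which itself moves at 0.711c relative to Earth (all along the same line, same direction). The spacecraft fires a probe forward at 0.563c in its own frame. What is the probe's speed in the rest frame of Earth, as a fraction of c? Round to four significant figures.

Apply u = (u'+v)/(1+u'v) twice. Probe in the platform frame: (0.563+0.7255)/(1+0.563·0.7255) = 1.2885/1.4084565 = 0.91483c.
That velocity, transformed to the rest frame of Earth: (0.91483+0.711)/(1+0.91483·0.711) = 1.62583/1.65044413 = 0.98509c.

0.9851c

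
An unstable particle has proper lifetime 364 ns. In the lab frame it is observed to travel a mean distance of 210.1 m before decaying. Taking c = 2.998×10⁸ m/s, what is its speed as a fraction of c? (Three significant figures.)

0.887c

Let x = d/(cτ) = 210.1 m / (2.998×10⁸ m/s × 3.640×10^-7 s) = 1.9253. Since d = βγcτ, x = βγ = β/√(1−β²).
Solving: β² = x²/(1+x²) = 3.70678/4.70678 = 0.787541, so β = 0.887.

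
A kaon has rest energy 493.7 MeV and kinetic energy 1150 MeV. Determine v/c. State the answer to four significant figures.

K = (γ−1)mc², so γ = 1 + 1150/493.7 = 3.3293.
Then v/c = √(1 − γ⁻²) = √(1 − 0.0902182) = √0.9097818 = 0.9538.

0.9538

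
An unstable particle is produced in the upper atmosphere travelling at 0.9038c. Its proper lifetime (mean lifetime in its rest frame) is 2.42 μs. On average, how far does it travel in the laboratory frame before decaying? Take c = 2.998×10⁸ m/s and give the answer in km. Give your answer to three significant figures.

Lorentz factor: γ = (1 − 0.81685444)^(−1/2) = 2.3367.
Lab-frame lifetime: Δt = γτ = 2.3367 × 2.42 μs = 5.6548 μs.
Distance: d = vΔt = 0.9038 × 2.998×10⁸ m/s × 5.6548×10^-6 s = 1530 m = 1.53 km.

1.53 km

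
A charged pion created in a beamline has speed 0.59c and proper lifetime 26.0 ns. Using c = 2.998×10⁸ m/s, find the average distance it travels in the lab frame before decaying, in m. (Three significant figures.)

5.70 m

With β = 0.59, γ = 1/√(1 − 0.59²) = 1/√0.6519 = 1.2385.
Lab-frame lifetime: Δt = γτ = 1.2385 × 26.0 ns = 32.201 ns.
Distance: d = vΔt = 0.59 × 2.998×10⁸ m/s × 3.2201×10^-8 s = 5.70 m.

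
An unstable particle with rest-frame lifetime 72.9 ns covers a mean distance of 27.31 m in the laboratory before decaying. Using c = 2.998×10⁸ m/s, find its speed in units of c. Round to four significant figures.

0.7808c

d = βγcτ ⇒ βγ = d/(cτ) = 27.31 m / (21.85542 m) = 1.2496.
β = (βγ)/√(1+(βγ)²) = 1.2496/√2.5615 = 0.7808.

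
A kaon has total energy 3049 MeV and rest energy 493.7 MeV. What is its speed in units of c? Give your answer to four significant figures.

Total energy E = γmc² gives γ = 3049/493.7 = 6.1758.
Hence β = √(1 − 1/γ²) = √(1 − 0.0262188) = √0.9737812 = 0.9868.

0.9868c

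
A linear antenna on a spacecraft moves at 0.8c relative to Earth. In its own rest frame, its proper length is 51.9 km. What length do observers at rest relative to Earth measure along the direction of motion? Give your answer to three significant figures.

Lorentz factor: γ = (1 − 0.64)^(−1/2) = 1.6667.
Along the direction of motion the measured length is L₀/γ = 51.9/1.6667 = 31.1 km.

31.1 km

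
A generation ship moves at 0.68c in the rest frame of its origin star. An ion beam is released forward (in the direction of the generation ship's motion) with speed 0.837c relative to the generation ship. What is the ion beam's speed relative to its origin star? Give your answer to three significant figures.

0.967c

In units of c, u = (u' + v)/(1 + u'v) with u' = 0.837 and v = 0.68.
Numerator: 0.837 + 0.68 = 1.517. Denominator: 1 + (0.837)(0.68) = 1.56916.
u = 1.517/1.56916 = 0.96676, so the speed is 0.967c.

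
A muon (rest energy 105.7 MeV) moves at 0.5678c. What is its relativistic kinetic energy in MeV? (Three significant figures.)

22.7 MeV

Lorentz factor: γ = (1 − 0.32239684)^(−1/2) = 1.21482.
Kinetic energy: K = (γ − 1)mc² = (1.21482 − 1) × 105.7 MeV = 0.21482 × 105.7 = 22.7 MeV.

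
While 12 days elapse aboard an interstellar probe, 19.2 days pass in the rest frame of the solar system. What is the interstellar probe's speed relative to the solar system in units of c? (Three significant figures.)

0.781c

γ = Δt/Δτ = 19.2/12 = 1.6.
β = √(1 − 1/γ²) = √(1 − 0.390625) = √0.609375 = 0.781.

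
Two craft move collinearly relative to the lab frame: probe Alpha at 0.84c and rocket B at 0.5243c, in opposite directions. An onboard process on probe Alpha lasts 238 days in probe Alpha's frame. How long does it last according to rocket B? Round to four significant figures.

742.0 days

The velocity of probe Alpha relative to rocket B is (0.84 + 0.5243)c / (1 + 0.84×0.5243) = 0.94716c; relative speed 0.94716c.
γ for this relative speed: γ = 1/√(1 − 0.897112) = 3.1176.
The clock on probe Alpha records proper time, so rocket B measures Δt = γΔτ = 3.1176 × 238 = 742.0 days.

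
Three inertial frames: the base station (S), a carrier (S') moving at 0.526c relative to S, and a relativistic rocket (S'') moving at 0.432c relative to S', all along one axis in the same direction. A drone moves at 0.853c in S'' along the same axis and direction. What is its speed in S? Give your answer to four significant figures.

Compose velocities in two stages. Stage 1 (into S'): u₁ = (0.853+0.432)/(1+0.853×0.432) = 0.93899.
Stage 2 (into S): u = (0.93899+0.526)/(1+0.93899×0.526) = 0.98064, so the speed is 0.9806c.

0.9806c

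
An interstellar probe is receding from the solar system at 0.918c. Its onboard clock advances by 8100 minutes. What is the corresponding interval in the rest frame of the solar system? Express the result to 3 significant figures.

Lorentz factor: γ = (1 − 0.842724)^(−1/2) = 2.5216.
Time dilation: Δt = γ·Δτ = 2.5216 × 8100 = 20400 minutes.

20400 minutes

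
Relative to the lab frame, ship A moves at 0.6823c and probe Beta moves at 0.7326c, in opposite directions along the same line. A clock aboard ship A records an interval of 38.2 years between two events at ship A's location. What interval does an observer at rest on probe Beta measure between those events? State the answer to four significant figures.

115.1 years

Transform ship A's velocity into probe Beta's frame: (0.6823 + 0.7326)/(1 + 0.6823·0.7326) = 1.4149/1.49985298, so the relative speed is 0.94336c.
γ for this relative speed: γ = 1/√(1 − 0.889928) = 3.0141.
The clock on ship A records proper time, so probe Beta measures Δt = γΔτ = 3.0141 × 38.2 = 115.1 years.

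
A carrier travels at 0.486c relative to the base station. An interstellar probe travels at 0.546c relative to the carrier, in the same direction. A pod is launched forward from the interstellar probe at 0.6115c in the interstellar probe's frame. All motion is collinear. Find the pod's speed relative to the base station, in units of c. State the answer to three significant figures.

Compose velocities in two stages. Stage 1 (into S'): u₁ = (0.6115+0.546)/(1+0.6115×0.546) = 0.86777.
Stage 2 (into S): u = (0.86777+0.486)/(1+0.86777×0.486) = 0.95219, so the speed is 0.952c.

0.952c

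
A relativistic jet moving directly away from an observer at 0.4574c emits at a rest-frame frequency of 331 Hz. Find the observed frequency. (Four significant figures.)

Relativistic Doppler (source moving away): f_obs = f_src · √((1−β)/(1+β)).
With β = 0.4574: factor = √(0.5426/1.4574) = 0.61017.
f_obs = 331 × 0.61017 = 202.0 Hz.

202.0 Hz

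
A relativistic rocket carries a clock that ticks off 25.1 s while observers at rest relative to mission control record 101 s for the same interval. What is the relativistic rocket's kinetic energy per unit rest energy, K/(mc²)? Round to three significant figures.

3.02

γ = Δt/Δτ = 101/25.1 = 4.0239.
Since K = (γ−1)mc², K/(mc²) = 4.0239 − 1 = 3.02.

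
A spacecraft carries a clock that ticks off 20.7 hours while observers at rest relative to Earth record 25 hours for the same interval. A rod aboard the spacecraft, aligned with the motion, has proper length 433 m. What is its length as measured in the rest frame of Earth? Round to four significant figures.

358.5 m

From Δt = γΔτ: γ = 25/20.7 = 1.20773.
The rod contracts by the same γ: 433 m / 1.20773 = 358.5 m.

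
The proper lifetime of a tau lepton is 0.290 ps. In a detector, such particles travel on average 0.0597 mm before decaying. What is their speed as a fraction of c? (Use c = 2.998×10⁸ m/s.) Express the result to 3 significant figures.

Let x = d/(cτ) = 5.970×10^-5 m / (2.998×10⁸ m/s × 2.900×10^-13 s) = 0.68666. Since d = βγcτ, x = βγ = β/√(1−β²).
Solving: β² = x²/(1+x²) = 0.471502/1.471502 = 0.320422, so β = 0.566.

0.566c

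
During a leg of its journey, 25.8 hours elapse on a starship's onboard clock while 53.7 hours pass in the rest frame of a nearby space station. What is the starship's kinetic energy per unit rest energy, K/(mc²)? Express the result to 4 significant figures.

1.081

γ = Δt/Δτ = 53.7/25.8 = 2.0814.
Since K = (γ−1)mc², K/(mc²) = 2.0814 − 1 = 1.081.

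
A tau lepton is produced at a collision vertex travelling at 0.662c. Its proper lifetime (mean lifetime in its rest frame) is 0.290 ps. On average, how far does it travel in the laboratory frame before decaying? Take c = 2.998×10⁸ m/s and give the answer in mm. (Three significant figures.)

γ = 1/√(1 − β²) = 1/√(1 − 0.438244) = 1/√0.561756 = 1/0.749504 = 1.3342.
Lab-frame lifetime: Δt = γτ = 1.3342 × 0.290 ps = 0.38692 ps.
Distance: d = vΔt = 0.662 × 2.998×10⁸ m/s × 3.8692×10^-13 s = 7.68×10^-5 m = 0.0768 mm.

0.0768 mm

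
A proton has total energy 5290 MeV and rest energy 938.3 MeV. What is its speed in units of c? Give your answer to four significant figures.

Total energy E = γmc² gives γ = 5290/938.3 = 5.6379.
Hence β = √(1 − 1/γ²) = √(1 − 0.0314605) = √0.9685395 = 0.9841.

0.9841c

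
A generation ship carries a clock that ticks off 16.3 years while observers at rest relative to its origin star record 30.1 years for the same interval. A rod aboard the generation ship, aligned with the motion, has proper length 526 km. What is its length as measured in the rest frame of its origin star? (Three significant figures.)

From Δt = γΔτ: γ = 30.1/16.3 = 1.84663.
L = L₀/γ = 526/1.84663 = 285 km.

285 km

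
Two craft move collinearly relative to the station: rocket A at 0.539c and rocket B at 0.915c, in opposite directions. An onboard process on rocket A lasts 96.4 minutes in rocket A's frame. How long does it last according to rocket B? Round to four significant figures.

Speed of rocket A in rocket B's frame: u = (v_A + v_B)/(1 + v_A v_B/c²) = (0.539 + 0.915)/(1 + 0.539×0.915) = 1.454/1.493185 = 0.97376; |u| = 0.97376c.
γ for this relative speed: γ = 1/√(1 − 0.948209) = 4.3941.
The clock on rocket A records proper time, so rocket B measures Δt = γΔτ = 4.3941 × 96.4 = 423.6 minutes.

423.6 minutes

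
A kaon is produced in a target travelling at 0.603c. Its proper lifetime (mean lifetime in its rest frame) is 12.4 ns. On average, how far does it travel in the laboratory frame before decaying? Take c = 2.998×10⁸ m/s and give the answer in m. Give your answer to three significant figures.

With β = 0.603, γ = 1/√(1 − 0.603²) = 1/√0.636391 = 1.2535.
Lab-frame lifetime: Δt = γτ = 1.2535 × 12.4 ns = 15.543 ns.
Distance: d = vΔt = 0.603 × 2.998×10⁸ m/s × 1.5543×10^-8 s = 2.81 m.

2.81 m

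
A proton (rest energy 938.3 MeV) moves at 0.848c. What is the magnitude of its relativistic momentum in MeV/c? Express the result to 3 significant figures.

1500 MeV/c

β² = 0.719104, so γ = 1/√0.280896 = 1.8868.
Momentum: p = γβ·mc = 1.8868 × 0.848 × 938.3 MeV/c = 1500 MeV/c.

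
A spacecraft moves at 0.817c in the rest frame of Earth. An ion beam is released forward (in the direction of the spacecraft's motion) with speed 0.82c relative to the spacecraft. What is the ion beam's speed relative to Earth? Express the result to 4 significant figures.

In units of c, u = (u' + v)/(1 + u'v) with u' = 0.82 and v = 0.817.
Numerator: 0.82 + 0.817 = 1.637. Denominator: 1 + (0.82)(0.817) = 1.66994.
u = 1.637/1.66994 = 0.98027, so the speed is 0.9803c.

0.9803c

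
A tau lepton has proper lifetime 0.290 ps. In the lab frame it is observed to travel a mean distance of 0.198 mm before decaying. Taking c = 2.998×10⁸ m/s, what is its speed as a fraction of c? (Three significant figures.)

0.916c

d = βγcτ ⇒ βγ = d/(cτ) = 1.980×10^-4 m / (8.6942×10^-5 m) = 2.2774.
β = (βγ)/√(1+(βγ)²) = 2.2774/√6.18655 = 0.916.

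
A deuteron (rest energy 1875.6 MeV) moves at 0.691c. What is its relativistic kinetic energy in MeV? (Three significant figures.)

γ = 1/√(1 − β²) = 1/√(1 − 0.477481) = 1/√0.522519 = 1/0.722855 = 1.3834.
Kinetic energy: K = (γ − 1)mc² = (1.3834 − 1) × 1875.6 MeV = 0.3834 × 1875.6 = 719 MeV.

719 MeV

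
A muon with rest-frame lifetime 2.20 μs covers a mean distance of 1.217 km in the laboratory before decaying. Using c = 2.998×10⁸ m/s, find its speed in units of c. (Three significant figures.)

0.879c

Lab distance = (lab lifetime)·v = γτ·βc, so βγ = d/(cτ) = 1217/(2.998×10⁸ × 2.200×10^-6) = 1.8452.
With βγ = 1.8452: γ² = 1 + (βγ)² = 4.40476, and β = (βγ)/γ = 1.8452/2.09875 = 0.879.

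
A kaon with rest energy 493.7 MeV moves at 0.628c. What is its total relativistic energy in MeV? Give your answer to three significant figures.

634 MeV

With β = 0.628, γ = 1/√(1 − 0.628²) = 1/√0.605616 = 1.285.
Total energy: E = γmc² = 1.285 × 493.7 MeV = 634 MeV.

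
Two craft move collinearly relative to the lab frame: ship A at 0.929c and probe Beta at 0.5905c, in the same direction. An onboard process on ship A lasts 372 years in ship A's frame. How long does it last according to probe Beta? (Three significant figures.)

Transform ship A's velocity into probe Beta's frame: (0.929 − 0.5905)/(1 − 0.929·0.5905) = 0.3385/0.4514255, so the relative speed is 0.74985c.
γ for this relative speed: γ = 1/√(1 − 0.562275) = 1.5115.
The clock on ship A records proper time, so probe Beta measures Δt = γΔτ = 1.5115 × 372 = 562 years.

562 years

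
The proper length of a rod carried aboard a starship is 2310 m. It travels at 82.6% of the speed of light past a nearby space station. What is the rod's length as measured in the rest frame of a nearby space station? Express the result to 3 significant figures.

1300 m

γ = 1/√(1 − β²) = 1/√(1 − 0.682276) = 1/√0.317724 = 1/0.56367 = 1.7741.
Length contraction: L = L₀/γ = 2310/1.7741 = 1300 m.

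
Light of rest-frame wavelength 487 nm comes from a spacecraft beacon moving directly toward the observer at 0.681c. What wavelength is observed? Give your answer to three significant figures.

Relativistic Doppler for wavelength: λ_obs = λ_src · √((1−β)/(1+β)).
With β = 0.681: factor = √(0.319/1.681) = 0.43562.
λ_obs = 487 × 0.43562 = 212 nm.

212 nm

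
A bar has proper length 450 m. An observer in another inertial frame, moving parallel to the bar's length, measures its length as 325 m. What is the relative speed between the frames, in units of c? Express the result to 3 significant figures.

0.692c

Length contraction gives γ = L₀/L = 450/325 = 1.3846.
β = √(1 − 1/γ²) = √0.478383 = 0.692.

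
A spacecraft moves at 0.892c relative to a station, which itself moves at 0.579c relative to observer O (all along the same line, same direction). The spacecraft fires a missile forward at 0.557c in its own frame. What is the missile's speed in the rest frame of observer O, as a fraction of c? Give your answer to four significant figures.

Compose velocities in two stages. Stage 1 (into S'): u₁ = (0.557+0.892)/(1+0.557×0.892) = 0.96804.
Stage 2 (into S): u = (0.96804+0.579)/(1+0.96804×0.579) = 0.99138, so the speed is 0.9914c.

0.9914c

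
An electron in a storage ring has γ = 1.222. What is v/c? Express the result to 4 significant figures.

β = √(1 − 1/γ²) = √(1 − 1/1.493284) = √0.330335 = 0.5747.

0.5747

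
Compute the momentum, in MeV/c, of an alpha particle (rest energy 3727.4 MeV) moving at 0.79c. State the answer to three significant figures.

β² = 0.6241, so γ = 1/√0.3759 = 1.631.
Momentum: p = γβ·mc = 1.631 × 0.79 × 3727.4 MeV/c = 4800 MeV/c.

4800 MeV/c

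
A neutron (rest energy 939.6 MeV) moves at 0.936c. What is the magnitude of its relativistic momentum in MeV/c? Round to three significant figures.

2500 MeV/c

With β = 0.936, γ = 1/√(1 − 0.936²) = 1/√0.123904 = 2.8409.
Momentum: p = γβ·mc = 2.8409 × 0.936 × 939.6 MeV/c = 2500 MeV/c.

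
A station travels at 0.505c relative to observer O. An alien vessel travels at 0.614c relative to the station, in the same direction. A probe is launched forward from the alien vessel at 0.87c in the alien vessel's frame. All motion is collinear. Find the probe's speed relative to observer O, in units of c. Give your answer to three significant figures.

Compose velocities in two stages. Stage 1 (into S'): u₁ = (0.87+0.614)/(1+0.87×0.614) = 0.96729.
Stage 2 (into S): u = (0.96729+0.505)/(1+0.96729×0.505) = 0.98912, so the speed is 0.989c.

0.989c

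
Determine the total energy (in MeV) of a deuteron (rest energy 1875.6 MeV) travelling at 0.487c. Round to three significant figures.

Lorentz factor: γ = (1 − 0.237169)^(−1/2) = 1.1449.
Total energy: E = γmc² = 1.1449 × 1875.6 MeV = 2150 MeV.

2150 MeV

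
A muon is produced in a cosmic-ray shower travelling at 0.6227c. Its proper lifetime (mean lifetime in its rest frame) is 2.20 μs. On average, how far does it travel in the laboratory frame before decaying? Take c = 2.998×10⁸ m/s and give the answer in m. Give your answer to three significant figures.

525 m

With β = 0.6227, γ = 1/√(1 − 0.6227²) = 1/√0.61224471 = 1.278.
Lab-frame lifetime: Δt = γτ = 1.278 × 2.20 μs = 2.8116 μs.
Distance: d = vΔt = 0.6227 × 2.998×10⁸ m/s × 2.8116×10^-6 s = 525 m.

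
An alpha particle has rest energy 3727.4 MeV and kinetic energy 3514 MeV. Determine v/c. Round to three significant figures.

0.857

K = (γ−1)mc², so γ = 1 + 3514/3727.4 = 1.9427.
Then v/c = √(1 − γ⁻²) = √(1 − 0.264965) = √0.735035 = 0.857.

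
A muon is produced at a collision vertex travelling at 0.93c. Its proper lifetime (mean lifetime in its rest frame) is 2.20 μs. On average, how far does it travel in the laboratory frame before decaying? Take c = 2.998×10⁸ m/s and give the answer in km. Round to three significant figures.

1.67 km

With β = 0.93, γ = 1/√(1 − 0.93²) = 1/√0.1351 = 2.7206.
Lab-frame lifetime: Δt = γτ = 2.7206 × 2.20 μs = 5.9853 μs.
Distance: d = vΔt = 0.93 × 2.998×10⁸ m/s × 5.9853×10^-6 s = 1670 m = 1.67 km.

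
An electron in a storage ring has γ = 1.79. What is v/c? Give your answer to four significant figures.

0.8294

β = √(1 − 1/γ²) = √(1 − 1/3.2041) = √0.6879 = 0.8294.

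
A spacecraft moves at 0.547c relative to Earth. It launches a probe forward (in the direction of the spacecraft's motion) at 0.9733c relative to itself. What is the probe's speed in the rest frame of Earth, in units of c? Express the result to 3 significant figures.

0.992c

In units of c, u = (u' + v)/(1 + u'v) with u' = 0.9733 and v = 0.547.
Numerator: 0.9733 + 0.547 = 1.5203. Denominator: 1 + (0.9733)(0.547) = 1.5323951.
u = 1.5203/1.5323951 = 0.99211, so the speed is 0.992c.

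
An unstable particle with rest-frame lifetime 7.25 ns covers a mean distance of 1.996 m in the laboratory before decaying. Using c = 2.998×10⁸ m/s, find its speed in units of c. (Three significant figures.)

0.676c

Lab distance = (lab lifetime)·v = γτ·βc, so βγ = d/(cτ) = 1.996/(2.998×10⁸ × 7.250×10^-9) = 0.91831.
With βγ = 0.91831: γ² = 1 + (βγ)² = 1.843293, and β = (βγ)/γ = 0.91831/1.35768 = 0.676.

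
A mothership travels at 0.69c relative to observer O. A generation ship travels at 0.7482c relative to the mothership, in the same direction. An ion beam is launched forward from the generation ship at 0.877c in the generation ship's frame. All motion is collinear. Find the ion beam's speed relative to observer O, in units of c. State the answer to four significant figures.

Apply u = (u'+v)/(1+u'v) twice. Ion beam in the mothership frame: (0.877+0.7482)/(1+0.877·0.7482) = 1.6252/1.6561714 = 0.9813c.
That velocity, transformed to the rest frame of observer O: (0.9813+0.69)/(1+0.9813·0.69) = 1.6713/1.677097 = 0.99654c.

0.9965c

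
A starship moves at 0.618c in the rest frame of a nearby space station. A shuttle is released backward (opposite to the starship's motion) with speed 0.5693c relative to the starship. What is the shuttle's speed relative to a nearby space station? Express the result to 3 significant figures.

In units of c, u = (u' + v)/(1 + u'v) with u' = −0.5693 and v = 0.618.
Numerator: −0.5693 + 0.618 = 0.0487. Denominator: 1 + (−0.5693)(0.618) = 0.6481726.
u = 0.0487/0.6481726 = 0.075134, so the speed is 0.0751c.

0.0751c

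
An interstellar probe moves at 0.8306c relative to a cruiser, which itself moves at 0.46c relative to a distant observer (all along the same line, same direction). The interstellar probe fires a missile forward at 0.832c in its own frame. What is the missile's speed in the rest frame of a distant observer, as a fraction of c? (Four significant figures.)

Compose velocities in two stages. Stage 1 (into S'): u₁ = (0.832+0.8306)/(1+0.832×0.8306) = 0.98317.
Stage 2 (into S): u = (0.98317+0.46)/(1+0.98317×0.46) = 0.99374, so the speed is 0.9937c.

0.9937c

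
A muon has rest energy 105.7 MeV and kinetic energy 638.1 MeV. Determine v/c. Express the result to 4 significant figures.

γ = 1 + K/(mc²) = 1 + 638.1/105.7 = 7.0369.
β = √(1 − 1/γ²) = √(1 − 0.0201947) = √0.9798053 = 0.9899.

0.9899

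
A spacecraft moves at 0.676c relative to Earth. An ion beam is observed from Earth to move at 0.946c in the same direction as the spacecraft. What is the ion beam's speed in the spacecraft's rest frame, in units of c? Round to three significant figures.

Transform to the spacecraft's frame: u' = (u − v)/(1 − uv/c²).
u' = (0.946 − 0.676)/(1 − 0.946×0.676) = 0.27/0.360504 = 0.74895.
Speed in the spacecraft's frame: 0.749c (in the same direction).

0.749c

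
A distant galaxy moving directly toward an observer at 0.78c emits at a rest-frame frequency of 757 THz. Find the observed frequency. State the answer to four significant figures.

Relativistic Doppler (source moving toward): f_obs = f_src · √((1+β)/(1−β)).
With β = 0.78: factor = √(1.78/0.22) = 2.8445.
f_obs = 757 × 2.8445 = 2153 THz.

2153 THz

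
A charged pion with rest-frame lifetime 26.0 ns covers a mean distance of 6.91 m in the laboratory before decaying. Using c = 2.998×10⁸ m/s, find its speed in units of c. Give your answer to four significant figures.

d = βγcτ ⇒ βγ = d/(cτ) = 6.910 m / (7.7948 m) = 0.88649.
β = (βγ)/√(1+(βγ)²) = 0.88649/√1.785865 = 0.6634.

0.6634c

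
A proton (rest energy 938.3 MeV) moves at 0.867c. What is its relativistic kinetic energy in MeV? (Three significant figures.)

945 MeV

γ = 1/√(1 − β²) = 1/√(1 − 0.751689) = 1/√0.248311 = 1/0.498308 = 2.0068.
Kinetic energy: K = (γ − 1)mc² = (2.0068 − 1) × 938.3 MeV = 1.0068 × 938.3 = 945 MeV.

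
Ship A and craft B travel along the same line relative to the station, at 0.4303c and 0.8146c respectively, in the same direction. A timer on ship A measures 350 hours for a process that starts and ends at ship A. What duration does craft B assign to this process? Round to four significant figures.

434.2 hours

The velocity of ship A relative to craft B is (0.4303 − 0.8146)c / (1 − 0.4303×0.8146) = −0.59171c; relative speed 0.59171c.
γ for this relative speed: γ = 1/√(1 − 0.350121) = 1.2405.
The clock on ship A records proper time, so craft B measures Δt = γΔτ = 1.2405 × 350 = 434.2 hours.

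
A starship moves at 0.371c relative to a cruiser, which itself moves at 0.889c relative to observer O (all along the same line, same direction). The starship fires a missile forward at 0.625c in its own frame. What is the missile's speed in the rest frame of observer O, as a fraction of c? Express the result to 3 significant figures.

Compose velocities in two stages. Stage 1 (into S'): u₁ = (0.625+0.371)/(1+0.625×0.371) = 0.80852.
Stage 2 (into S): u = (0.80852+0.889)/(1+0.80852×0.889) = 0.98763, so the speed is 0.988c.

0.988c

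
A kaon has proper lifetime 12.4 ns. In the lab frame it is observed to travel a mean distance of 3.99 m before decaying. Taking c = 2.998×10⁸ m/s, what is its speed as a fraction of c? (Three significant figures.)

0.732c

Lab distance = (lab lifetime)·v = γτ·βc, so βγ = d/(cτ) = 3.990/(2.998×10⁸ × 1.240×10^-8) = 1.0733.
With βγ = 1.0733: γ² = 1 + (βγ)² = 2.15197, and β = (βγ)/γ = 1.0733/1.46696 = 0.732.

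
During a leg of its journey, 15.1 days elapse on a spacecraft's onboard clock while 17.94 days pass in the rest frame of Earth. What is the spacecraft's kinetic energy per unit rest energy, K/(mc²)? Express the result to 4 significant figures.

0.1881

From Δt = γΔτ: γ = 17.94/15.1 = 1.18808.
K/(mc²) = γ − 1 = 1.18808 − 1 = 0.1881.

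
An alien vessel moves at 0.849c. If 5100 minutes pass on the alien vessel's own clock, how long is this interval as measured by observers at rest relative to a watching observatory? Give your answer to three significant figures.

With β = 0.849, γ = 1/√(1 − 0.849²) = 1/√0.279199 = 1.8925.
The onboard clock measures proper time, so the interval in the rest frame of a watching observatory is dilated: Δt = γ·Δτ = 1.8925 × 5100 minutes = 9650 minutes.

9650 minutes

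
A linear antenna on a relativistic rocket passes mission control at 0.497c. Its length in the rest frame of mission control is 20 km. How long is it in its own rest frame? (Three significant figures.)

23.0 km

With β = 0.497, γ = 1/√(1 − 0.497²) = 1/√0.752991 = 1.1524.
Proper length: L₀ = γ·L = 1.1524 × 20 = 23.0 km.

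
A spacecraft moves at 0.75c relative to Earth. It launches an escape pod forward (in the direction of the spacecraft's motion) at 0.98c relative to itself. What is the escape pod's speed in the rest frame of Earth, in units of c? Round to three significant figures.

0.997c

In units of c, u = (u' + v)/(1 + u'v) with u' = 0.98 and v = 0.75.
Numerator: 0.98 + 0.75 = 1.73. Denominator: 1 + (0.98)(0.75) = 1.735.
u = 1.73/1.735 = 0.99712, so the speed is 0.997c.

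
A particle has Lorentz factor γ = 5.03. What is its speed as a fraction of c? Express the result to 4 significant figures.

0.9800c

β = √(1 − 1/γ²) = √(1 − 1/25.3009) = √0.960476 = 0.9800.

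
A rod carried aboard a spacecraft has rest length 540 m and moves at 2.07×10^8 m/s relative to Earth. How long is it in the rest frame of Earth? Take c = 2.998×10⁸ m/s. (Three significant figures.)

β = v/c = (2.07×10^8 m/s)/(2.998×10⁸ m/s) = 0.69046.
With β = 0.69046, γ = 1/√(1 − 0.69046²) = 1/√0.5232649884 = 1.3824.
Length contraction: L = L₀/γ = 540/1.3824 = 391 m.

391 m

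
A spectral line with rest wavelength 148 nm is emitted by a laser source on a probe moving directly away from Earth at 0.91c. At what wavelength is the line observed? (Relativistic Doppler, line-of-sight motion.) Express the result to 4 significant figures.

681.8 nm

Relativistic Doppler for wavelength: λ_obs = λ_src · √((1+β)/(1−β)).
With β = 0.91: factor = √(1.91/0.09) = 4.6068.
λ_obs = 148 × 4.6068 = 681.8 nm.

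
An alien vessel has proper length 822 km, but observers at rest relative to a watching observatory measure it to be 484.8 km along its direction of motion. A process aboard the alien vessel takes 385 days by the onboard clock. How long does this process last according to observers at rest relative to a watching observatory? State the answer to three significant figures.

653 days

γ = L₀/L = 822/484.8 = 1.69554.
Δt = γΔτ = 1.69554 × 385 = 653 days.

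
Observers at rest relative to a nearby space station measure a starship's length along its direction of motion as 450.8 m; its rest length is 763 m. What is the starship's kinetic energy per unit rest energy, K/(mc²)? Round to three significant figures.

Length contraction gives γ = L₀/L = 763/450.8 = 1.69255.
K/(mc²) = γ − 1 = 1.69255 − 1 = 0.693.

0.693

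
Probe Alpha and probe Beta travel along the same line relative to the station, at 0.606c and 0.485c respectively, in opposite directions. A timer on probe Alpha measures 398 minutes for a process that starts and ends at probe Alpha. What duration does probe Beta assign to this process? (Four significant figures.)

740.3 minutes

Transform probe Alpha's velocity into probe Beta's frame: (0.606 + 0.485)/(1 + 0.606·0.485) = 1.091/1.29391, so the relative speed is 0.84318c.
γ for this relative speed: γ = 1/√(1 − 0.710953) = 1.86.
The clock on probe Alpha records proper time, so probe Beta measures Δt = γΔτ = 1.86 × 398 = 740.3 minutes.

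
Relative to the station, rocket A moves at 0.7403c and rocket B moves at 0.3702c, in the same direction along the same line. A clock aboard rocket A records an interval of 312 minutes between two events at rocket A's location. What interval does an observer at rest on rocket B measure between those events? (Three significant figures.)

The velocity of rocket A relative to rocket B is (0.7403 − 0.3702)c / (1 − 0.7403×0.3702) = 0.50982c; relative speed 0.50982c.
At |u| = 0.50982c, γ = (1 − 0.259916)^(−1/2) = 1.1624.
Rocket A's interval is proper; time dilation gives Δt_B = γΔτ = 1.1624 × 312 minutes = 363 minutes.

363 minutes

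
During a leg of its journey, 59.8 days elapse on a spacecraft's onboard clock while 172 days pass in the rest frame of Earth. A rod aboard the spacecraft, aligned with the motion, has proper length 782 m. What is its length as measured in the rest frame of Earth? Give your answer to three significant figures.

From Δt = γΔτ: γ = 172/59.8 = 2.87625.
The rod contracts by the same γ: 782 m / 2.87625 = 272 m.

272 m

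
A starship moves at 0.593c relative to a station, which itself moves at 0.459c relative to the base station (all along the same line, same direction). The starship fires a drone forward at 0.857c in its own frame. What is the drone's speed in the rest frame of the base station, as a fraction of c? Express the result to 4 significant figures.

0.9855c

Compose velocities in two stages. Stage 1 (into S'): u₁ = (0.857+0.593)/(1+0.857×0.593) = 0.96141.
Stage 2 (into S): u = (0.96141+0.459)/(1+0.96141×0.459) = 0.98551, so the speed is 0.9855c.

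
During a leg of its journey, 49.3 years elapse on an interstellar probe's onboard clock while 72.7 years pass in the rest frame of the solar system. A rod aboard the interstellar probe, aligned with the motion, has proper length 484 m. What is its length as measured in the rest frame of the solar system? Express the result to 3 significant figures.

The time-dilation ratio gives γ = 72.7/49.3 = 1.47465.
The rod contracts by the same γ: 484 m / 1.47465 = 328 m.

328 m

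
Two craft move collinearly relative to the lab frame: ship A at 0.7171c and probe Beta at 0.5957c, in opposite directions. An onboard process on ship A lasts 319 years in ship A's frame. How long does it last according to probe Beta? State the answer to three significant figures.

813 years

Transform ship A's velocity into probe Beta's frame: (0.7171 + 0.5957)/(1 + 0.7171·0.5957) = 1.3128/1.42717647, so the relative speed is 0.91986c.
γ for this relative speed: γ = 1/√(1 − 0.846142) = 2.5494.
The clock on ship A records proper time, so probe Beta measures Δt = γΔτ = 2.5494 × 319 = 813 years.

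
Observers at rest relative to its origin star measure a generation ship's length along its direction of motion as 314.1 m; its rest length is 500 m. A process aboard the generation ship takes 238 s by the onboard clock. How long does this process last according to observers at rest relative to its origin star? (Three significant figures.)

379 s

Length contraction gives γ = L₀/L = 500/314.1 = 1.59185.
The same γ dilates the second interval: 1.59185 × 238 s = 379 s.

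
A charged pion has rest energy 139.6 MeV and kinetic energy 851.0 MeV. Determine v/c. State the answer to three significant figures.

0.990

K = (γ−1)mc², so γ = 1 + 851.0/139.6 = 7.096.
Then v/c = √(1 − γ⁻²) = √(1 − 0.0198597) = √0.9801403 = 0.990.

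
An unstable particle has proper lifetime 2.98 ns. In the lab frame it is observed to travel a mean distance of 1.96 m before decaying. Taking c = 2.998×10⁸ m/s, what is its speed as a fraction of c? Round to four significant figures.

0.9099c

d = βγcτ ⇒ βγ = d/(cτ) = 1.960 m / (0.893404 m) = 2.1939.
β = (βγ)/√(1+(βγ)²) = 2.1939/√5.8132 = 0.9099.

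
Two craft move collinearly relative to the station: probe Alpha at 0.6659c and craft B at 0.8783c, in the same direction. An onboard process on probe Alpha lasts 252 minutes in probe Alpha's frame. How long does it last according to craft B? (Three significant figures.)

293 minutes

Speed of probe Alpha in craft B's frame: u = (v_A − v_B)/(1 − v_A v_B/c²) = (0.6659 − 0.8783)/(1 − 0.6659×0.8783) = −0.2124/0.41514003 = −0.51163; |u| = 0.51163c.
At |u| = 0.51163c, γ = (1 − 0.261765)^(−1/2) = 1.1639.
Probe Alpha's interval is proper; time dilation gives Δt_B = γΔτ = 1.1639 × 252 minutes = 293 minutes.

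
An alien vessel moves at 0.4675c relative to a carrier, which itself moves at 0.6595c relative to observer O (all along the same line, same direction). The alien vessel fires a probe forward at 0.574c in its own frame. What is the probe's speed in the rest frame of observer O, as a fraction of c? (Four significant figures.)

0.9605c

Compose velocities in two stages. Stage 1 (into S'): u₁ = (0.574+0.4675)/(1+0.574×0.4675) = 0.82115.
Stage 2 (into S): u = (0.82115+0.6595)/(1+0.82115×0.6595) = 0.9605, so the speed is 0.9605c.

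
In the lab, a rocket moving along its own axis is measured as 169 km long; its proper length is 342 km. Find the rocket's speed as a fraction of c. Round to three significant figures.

Length contraction gives γ = L₀/L = 342/169 = 2.0237.
β = √(1 − 1/γ²) = √0.755821 = 0.869.

0.869c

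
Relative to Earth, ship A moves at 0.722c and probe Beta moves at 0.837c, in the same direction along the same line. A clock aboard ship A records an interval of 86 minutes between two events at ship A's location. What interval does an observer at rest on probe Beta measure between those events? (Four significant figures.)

The velocity of ship A relative to probe Beta is (0.722 − 0.837)c / (1 − 0.722×0.837) = −0.29063c; relative speed 0.29063c.
γ for this relative speed: γ = 1/√(1 − 0.0844658) = 1.0451.
The clock on ship A records proper time, so probe Beta measures Δt = γΔτ = 1.0451 × 86 = 89.88 minutes.

89.88 minutes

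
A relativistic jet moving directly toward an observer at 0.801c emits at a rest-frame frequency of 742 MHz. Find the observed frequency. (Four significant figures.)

2232 MHz

Relativistic Doppler (source moving toward): f_obs = f_src · √((1+β)/(1−β)).
With β = 0.801: factor = √(1.801/0.199) = 3.0084.
f_obs = 742 × 3.0084 = 2232 MHz.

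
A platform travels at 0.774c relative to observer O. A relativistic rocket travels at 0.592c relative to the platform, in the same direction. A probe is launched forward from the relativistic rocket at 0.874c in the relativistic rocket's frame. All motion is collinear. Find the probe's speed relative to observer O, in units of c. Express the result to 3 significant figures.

0.996c

First combine the probe and relativistic rocket (S''→S'): u₁ = (0.874 + 0.592)/(1 + 0.874×0.592) = 1.466/1.517408 = 0.96612.
Then combine with the platform (S'→S): u = (0.96612 + 0.774)/(1 + 0.96612×0.774) = 1.74012/1.74777688 = 0.99562.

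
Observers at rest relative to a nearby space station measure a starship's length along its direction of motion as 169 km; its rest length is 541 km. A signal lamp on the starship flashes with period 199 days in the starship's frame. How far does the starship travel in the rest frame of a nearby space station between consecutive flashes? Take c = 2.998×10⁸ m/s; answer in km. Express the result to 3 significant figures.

γ = L₀/L = 541/169 = 3.20118.
β = √(1 − 1/γ²) = 0.94996. Lab-frame period = γτ = 3.20118×199 days = 637.03 days. Distance = βc × γτ = 0.94996 × 2.998×10⁸ m/s × 55039392 s = 1.5675×10^16 m = 1.57×10^13 km.

1.57×10^13 km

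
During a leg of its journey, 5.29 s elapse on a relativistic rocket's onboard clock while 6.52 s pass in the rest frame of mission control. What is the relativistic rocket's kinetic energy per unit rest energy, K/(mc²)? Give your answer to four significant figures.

0.2325

From Δt = γΔτ: γ = 6.52/5.29 = 1.23251.
K/(mc²) = γ − 1 = 1.23251 − 1 = 0.2325.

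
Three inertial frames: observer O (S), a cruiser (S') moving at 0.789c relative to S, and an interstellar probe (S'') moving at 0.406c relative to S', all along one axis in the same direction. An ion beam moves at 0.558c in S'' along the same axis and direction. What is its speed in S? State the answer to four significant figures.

0.9721c

First combine the ion beam and interstellar probe (S''→S'): u₁ = (0.558 + 0.406)/(1 + 0.558×0.406) = 0.964/1.226548 = 0.78595.
Then combine with the cruiser (S'→S): u = (0.78595 + 0.789)/(1 + 0.78595×0.789) = 1.57495/1.62011455 = 0.97212.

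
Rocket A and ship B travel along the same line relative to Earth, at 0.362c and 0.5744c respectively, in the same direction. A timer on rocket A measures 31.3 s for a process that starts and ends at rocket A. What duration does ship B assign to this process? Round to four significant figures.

32.49 s

Transform rocket A's velocity into ship B's frame: (0.362 − 0.5744)/(1 − 0.362·0.5744) = −0.2124/0.7920672, so the relative speed is 0.26816c.
At |u| = 0.26816c, γ = (1 − 0.0719098)^(−1/2) = 1.038.
The clock on rocket A records proper time, so ship B measures Δt = γΔτ = 1.038 × 31.3 = 32.49 s.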